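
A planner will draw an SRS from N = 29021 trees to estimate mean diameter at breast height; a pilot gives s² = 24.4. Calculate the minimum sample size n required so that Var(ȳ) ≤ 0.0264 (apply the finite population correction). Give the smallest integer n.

Without fpc, n₀ = s²/D = 24.4/0.0264 = 924.2424.
With fpc, (1 − n/N)·s²/n ≤ D requires n ≥ n₀/(1 + n₀/N) = 924.2424/(1 + 924.2424/29021) = 895.7162.
Rounding up, n = 896.

896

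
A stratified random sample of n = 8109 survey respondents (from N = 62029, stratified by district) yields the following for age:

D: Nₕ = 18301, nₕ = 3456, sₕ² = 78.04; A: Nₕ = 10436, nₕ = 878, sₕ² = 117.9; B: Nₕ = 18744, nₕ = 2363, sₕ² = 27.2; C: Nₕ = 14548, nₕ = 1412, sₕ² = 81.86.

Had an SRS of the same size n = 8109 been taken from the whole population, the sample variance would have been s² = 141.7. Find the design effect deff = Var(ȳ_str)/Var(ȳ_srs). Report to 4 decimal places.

Var(ȳ_str) = Σ Wₕ²(1−fₕ)sₕ²/nₕ with Wₕ = Nₕ/62029:
  D: (18301/62029)²·(1−3456/18301)·78.04/3456 = 0.001594443
  A: (10436/62029)²·(1−878/10436)·117.9/878 = 0.0034812148
  B: (18744/62029)²·(1−2363/18744)·27.2/2363 = 9.185828 × 10^-4
  C: (14548/62029)²·(1−1412/14548)·81.86/1412 = 0.002879479
  → Var(ȳ_str) = 0.0088737196.
Var(ȳ_srs) = (1 − 8109/62029)·141.7/8109 = 0.015189996.
deff = 0.0088737196 / 0.015189996 = 0.5842.

0.5842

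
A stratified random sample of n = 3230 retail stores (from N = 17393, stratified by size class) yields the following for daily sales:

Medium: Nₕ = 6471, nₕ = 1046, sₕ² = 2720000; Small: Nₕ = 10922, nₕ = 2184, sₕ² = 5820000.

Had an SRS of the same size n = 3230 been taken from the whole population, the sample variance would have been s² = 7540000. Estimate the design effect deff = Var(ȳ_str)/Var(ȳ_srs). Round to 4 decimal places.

0.6010

Var(ȳ_str) = Σ Wₕ²(1−fₕ)sₕ²/nₕ with Wₕ = Nₕ/17393:
  Medium: (6471/17393)²·(1−1046/6471)·2720000/1046 = 301.7584
  Small: (10922/17393)²·(1−2184/10922)·5820000/2184 = 840.6894
  → Var(ȳ_str) = 1142.4478.
Var(ȳ_srs) = (1 − 3230/17393)·7540000/3230 = 1900.8576.
deff = 1142.4478 / 1900.8576 = 0.6010.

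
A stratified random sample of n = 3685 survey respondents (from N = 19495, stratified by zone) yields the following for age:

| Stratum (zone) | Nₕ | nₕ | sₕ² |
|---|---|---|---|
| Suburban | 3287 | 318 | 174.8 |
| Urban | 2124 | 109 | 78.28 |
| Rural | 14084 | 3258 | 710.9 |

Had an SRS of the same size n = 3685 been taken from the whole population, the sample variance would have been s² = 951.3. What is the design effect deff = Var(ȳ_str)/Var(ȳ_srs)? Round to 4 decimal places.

0.5242

Var(ȳ_str) = Σ Wₕ²(1−fₕ)sₕ²/nₕ with Wₕ = Nₕ/19495:
  Suburban: (3287/19495)²·(1−318/3287)·174.8/318 = 0.014114898
  Urban: (2124/19495)²·(1−109/2124)·78.28/109 = 0.0080873717
  Rural: (14084/19495)²·(1−3258/14084)·710.9/3258 = 0.087539688
  → Var(ȳ_str) = 0.10974196.
Var(ȳ_srs) = (1 − 3685/19495)·951.3/3685 = 0.20935755.
deff = 0.10974196 / 0.20935755 = 0.5242.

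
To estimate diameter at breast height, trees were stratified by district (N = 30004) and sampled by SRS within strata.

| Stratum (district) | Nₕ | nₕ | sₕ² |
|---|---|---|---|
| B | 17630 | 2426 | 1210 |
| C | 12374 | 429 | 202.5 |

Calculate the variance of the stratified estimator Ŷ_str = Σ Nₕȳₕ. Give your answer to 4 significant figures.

Var(Ŷ_str) = Σₕ Nₕ²(1 − fₕ)sₕ²/nₕ.
B: 17630²·(1 − 2426/17630)·1210/2426 = 1.3369179 × 10^8.
C: 12374²·(1 − 429/12374)·202.5/429 = 6.9769241 × 10^7.
Sum = 2.0346103 × 10^8.

2.035 × 10^8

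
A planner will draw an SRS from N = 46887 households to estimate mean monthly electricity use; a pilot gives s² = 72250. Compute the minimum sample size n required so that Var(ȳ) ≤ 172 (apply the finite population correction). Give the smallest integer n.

Without fpc, n₀ = s²/D = 72250/172 = 420.0581.
With fpc, (1 − n/N)·s²/n ≤ D requires n ≥ n₀/(1 + n₀/N) = 420.0581/(1 + 420.0581/46887) = 416.3282.
Rounding up, n = 417.

417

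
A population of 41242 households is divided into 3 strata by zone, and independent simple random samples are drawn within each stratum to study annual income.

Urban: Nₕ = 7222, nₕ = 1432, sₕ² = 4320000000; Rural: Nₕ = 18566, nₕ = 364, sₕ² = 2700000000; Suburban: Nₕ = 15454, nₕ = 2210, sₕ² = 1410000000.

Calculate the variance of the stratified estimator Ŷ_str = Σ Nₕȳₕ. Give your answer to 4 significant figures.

2.763 × 10^15

Var(Ŷ_str) = Σₕ Nₕ²(1 − fₕ)sₕ²/nₕ.
Urban: 7222²·(1 − 1432/7222)·4320000000/1432 = 1.2614696 × 10^14.
Rural: 18566²·(1 − 364/18566)·2700000000/364 = 2.5066854 × 10^15.
Suburban: 15454²·(1 − 2210/15454)·1410000000/2210 = 1.3058308 × 10^14.
Sum = 2.7634154 × 10^15.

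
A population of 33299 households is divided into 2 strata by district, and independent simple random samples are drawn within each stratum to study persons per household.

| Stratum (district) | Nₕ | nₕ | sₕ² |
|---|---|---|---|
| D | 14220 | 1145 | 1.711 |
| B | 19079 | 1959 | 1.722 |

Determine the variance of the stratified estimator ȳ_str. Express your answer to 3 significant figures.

5.10 × 10^-4

Var(ȳ_str) = Σₕ Wₕ²(1 − fₕ)sₕ²/nₕ with Wₕ = Nₕ/N, N = 33299.
D: Wₕ = 0.42703985; term = 0.42703985²·(1 − 0.08052039)·1.711/1145 = 2.5056675 × 10^-4.
B: Wₕ = 0.57296015; term = 0.57296015²·(1 − 0.10267834)·1.722/1959 = 2.5893794 × 10^-4.
Sum = 5.0950469 × 10^-4.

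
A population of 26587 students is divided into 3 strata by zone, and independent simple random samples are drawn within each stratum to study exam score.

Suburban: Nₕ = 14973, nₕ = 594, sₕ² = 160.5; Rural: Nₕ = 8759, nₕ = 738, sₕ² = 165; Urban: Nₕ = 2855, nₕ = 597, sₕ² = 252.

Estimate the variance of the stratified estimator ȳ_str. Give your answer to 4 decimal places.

0.1084

Var(ȳ_str) = Σₕ Wₕ²(1 − fₕ)sₕ²/nₕ with Wₕ = Nₕ/N, N = 26587.
Suburban: Wₕ = 0.56316997; term = 0.56316997²·(1 − 0.03967141)·160.5/594 = 0.082297649.
Rural: Wₕ = 0.32944672; term = 0.32944672²·(1 − 0.08425619)·165/738 = 0.022221427.
Urban: Wₕ = 0.10738331; term = 0.10738331²·(1 − 0.20910683)·252/597 = 0.0038496176.
Sum = 0.10836869.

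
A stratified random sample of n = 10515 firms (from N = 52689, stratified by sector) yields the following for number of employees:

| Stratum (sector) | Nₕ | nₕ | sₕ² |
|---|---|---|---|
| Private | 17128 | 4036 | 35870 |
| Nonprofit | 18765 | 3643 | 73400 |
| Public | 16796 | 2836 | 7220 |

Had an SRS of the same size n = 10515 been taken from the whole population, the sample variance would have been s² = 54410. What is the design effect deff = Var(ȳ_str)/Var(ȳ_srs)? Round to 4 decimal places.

Var(ȳ_str) = Σ Wₕ²(1−fₕ)sₕ²/nₕ with Wₕ = Nₕ/52689:
  Private: (17128/52689)²·(1−4036/17128)·35870/4036 = 0.71788182
  Nonprofit: (18765/52689)²·(1−3643/18765)·73400/3643 = 2.0594667
  Public: (16796/52689)²·(1−2836/16796)·7220/2836 = 0.21502173
  → Var(ȳ_str) = 2.9923703.
Var(ȳ_srs) = (1 − 10515/52689)·54410/10515 = 4.1418492.
deff = 2.9923703 / 4.1418492 = 0.7225.

0.7225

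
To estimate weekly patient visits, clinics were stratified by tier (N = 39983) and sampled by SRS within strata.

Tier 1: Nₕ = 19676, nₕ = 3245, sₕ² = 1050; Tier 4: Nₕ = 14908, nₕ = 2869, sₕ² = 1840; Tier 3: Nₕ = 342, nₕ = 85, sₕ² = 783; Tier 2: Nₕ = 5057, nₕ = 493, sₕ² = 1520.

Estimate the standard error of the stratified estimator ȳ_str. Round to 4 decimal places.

0.4272

Var(ȳ_str) = Σₕ Wₕ²(1 − fₕ)sₕ²/nₕ with Wₕ = Nₕ/N, N = 39983.
Tier 1: Wₕ = 0.49210915; term = 0.49210915²·(1 − 0.16492173)·1050/3245 = 0.065437192.
Tier 4: Wₕ = 0.37285846; term = 0.37285846²·(1 − 0.19244701)·1840/2869 = 0.072002292.
Tier 3: Wₕ = 0.00855364; term = 0.00855364²·(1 − 0.24853801)·783/85 = 5.0646719 × 10^-4.
Tier 2: Wₕ = 0.12647875; term = 0.12647875²·(1 − 0.09748863)·1520/493 = 0.044512758.
Sum = 0.18245871.
SE = √(0.18245871) = 0.4272.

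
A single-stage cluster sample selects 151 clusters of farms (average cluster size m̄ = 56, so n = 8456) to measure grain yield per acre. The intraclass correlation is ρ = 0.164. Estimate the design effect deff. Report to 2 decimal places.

10.02

deff = 1 + (56 − 1)·0.164 = 1 + 9.02 = 10.02.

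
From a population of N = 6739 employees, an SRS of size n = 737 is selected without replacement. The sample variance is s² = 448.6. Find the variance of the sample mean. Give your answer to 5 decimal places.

0.54212

Under SRS without replacement, Var(ȳ) = (1 − f)·s²/n with f = n/N = 737/6739 = 0.10936341.
Var(ȳ) = (1 − 0.10936341)·448.6/737 = 0.89063659·0.60868385 = 0.54211611.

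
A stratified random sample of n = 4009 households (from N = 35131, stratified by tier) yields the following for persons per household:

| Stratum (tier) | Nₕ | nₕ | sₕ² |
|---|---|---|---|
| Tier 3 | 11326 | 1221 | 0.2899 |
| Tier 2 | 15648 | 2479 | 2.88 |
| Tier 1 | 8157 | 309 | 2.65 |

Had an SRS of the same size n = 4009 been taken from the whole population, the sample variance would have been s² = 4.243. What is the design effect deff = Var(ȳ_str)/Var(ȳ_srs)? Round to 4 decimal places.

0.7048

Var(ȳ_str) = Σ Wₕ²(1−fₕ)sₕ²/nₕ with Wₕ = Nₕ/35131:
  Tier 3: (11326/35131)²·(1−1221/11326)·0.2899/1221 = 2.2017317 × 10^-5
  Tier 2: (15648/35131)²·(1−2479/15648)·2.88/2479 = 1.9397536 × 10^-4
  Tier 1: (8157/35131)²·(1−309/8157)·2.65/309 = 4.448318 × 10^-4
  → Var(ȳ_str) = 6.6082448 × 10^-4.
Var(ȳ_srs) = (1 − 4009/35131)·4.243/4009 = 9.3759215 × 10^-4.
deff = (6.6082448 × 10^-4) / (9.3759215 × 10^-4) = 0.7048.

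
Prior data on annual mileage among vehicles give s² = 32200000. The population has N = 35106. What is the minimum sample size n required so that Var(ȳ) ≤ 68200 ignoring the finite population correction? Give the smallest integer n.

473

Without fpc, n₀ = s²/D = 32200000/68200 = 472.1408.
Rounding up, n = 473.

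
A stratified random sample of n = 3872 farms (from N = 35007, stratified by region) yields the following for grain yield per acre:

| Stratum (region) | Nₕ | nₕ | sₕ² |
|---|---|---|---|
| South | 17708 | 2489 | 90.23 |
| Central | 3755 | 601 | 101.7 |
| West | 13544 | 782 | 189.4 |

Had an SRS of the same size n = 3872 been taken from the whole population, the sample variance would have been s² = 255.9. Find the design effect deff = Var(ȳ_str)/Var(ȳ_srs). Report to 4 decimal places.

0.7446

Var(ȳ_str) = Σ Wₕ²(1−fₕ)sₕ²/nₕ with Wₕ = Nₕ/35007:
  South: (17708/35007)²·(1−2489/17708)·90.23/2489 = 0.0079720847
  Central: (3755/35007)²·(1−601/3755)·101.7/601 = 0.001635341
  West: (13544/35007)²·(1−782/13544)·189.4/782 = 0.034160885
  → Var(ȳ_str) = 0.043768311.
Var(ȳ_srs) = (1 − 3872/35007)·255.9/3872 = 0.058779909.
deff = 0.043768311 / 0.058779909 = 0.7446.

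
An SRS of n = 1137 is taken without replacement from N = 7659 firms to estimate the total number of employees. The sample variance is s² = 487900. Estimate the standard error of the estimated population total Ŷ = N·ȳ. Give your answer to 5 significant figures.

146410

Var(Ŷ) = N²·Var(ȳ) = N²·(1 − n/N)·s²/n.
f = 1137/7659 = 0.14845280; Var(ȳ) = 0.85154720·487900/1137 = 365.40886.
Var(Ŷ) = 7659² · 365.40886 = 2.1434986 × 10^10.
SE(Ŷ) = √(2.1434986 × 10^10) = 146410.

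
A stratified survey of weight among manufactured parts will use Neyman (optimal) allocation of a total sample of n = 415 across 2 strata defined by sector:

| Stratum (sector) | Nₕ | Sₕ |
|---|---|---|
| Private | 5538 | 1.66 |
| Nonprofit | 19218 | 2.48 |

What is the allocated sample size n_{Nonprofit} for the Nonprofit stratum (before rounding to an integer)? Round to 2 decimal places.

347.90

Neyman allocation: nₕ = n·NₕSₕ / Σⱼ NⱼSⱼ.
Σ NⱼSⱼ = 5538·1.66 + 19218·2.48 = 56853.72.
n_{Nonprofit} = 415·19218·2.48 / 56853.72 = 347.90.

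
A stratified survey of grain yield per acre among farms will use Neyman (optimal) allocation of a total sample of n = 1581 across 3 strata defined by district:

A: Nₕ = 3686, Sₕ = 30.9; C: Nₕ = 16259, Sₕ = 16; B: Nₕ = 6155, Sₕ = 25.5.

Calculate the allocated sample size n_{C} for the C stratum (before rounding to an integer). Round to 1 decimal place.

Neyman allocation: nₕ = n·NₕSₕ / Σⱼ NⱼSⱼ.
Σ NⱼSⱼ = 3686·30.9 + 16259·16 + 6155·25.5 = 530993.9.
n_{C} = 1581·16259·16 / 530993.9 = 774.6.

774.6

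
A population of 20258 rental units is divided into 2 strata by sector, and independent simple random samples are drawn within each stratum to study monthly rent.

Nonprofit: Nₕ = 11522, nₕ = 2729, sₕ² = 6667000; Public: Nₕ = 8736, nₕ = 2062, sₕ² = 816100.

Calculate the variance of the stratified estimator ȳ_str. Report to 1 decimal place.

Var(ȳ_str) = Σₕ Wₕ²(1 − fₕ)sₕ²/nₕ with Wₕ = Nₕ/N, N = 20258.
Nonprofit: Wₕ = 0.56876296; term = 0.56876296²·(1 − 0.23685124)·6667000/2729 = 603.11306.
Public: Wₕ = 0.43123704; term = 0.43123704²·(1 − 0.23603480)·816100/2062 = 56.229007.
Sum = 659.34207.

659.3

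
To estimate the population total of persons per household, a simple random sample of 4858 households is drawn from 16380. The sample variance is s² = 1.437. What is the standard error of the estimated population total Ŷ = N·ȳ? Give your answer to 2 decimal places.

Var(Ŷ) = N²·Var(ȳ) = N²·(1 − n/N)·s²/n.
f = 4858/16380 = 0.29658120; Var(ȳ) = 0.70341880·1.437/4858 = 2.080718 × 10^-4.
Var(Ŷ) = 16380² · (2.080718 × 10^-4) = 55826.579.
SE(Ŷ) = √(55826.579) = 236.28.

236.28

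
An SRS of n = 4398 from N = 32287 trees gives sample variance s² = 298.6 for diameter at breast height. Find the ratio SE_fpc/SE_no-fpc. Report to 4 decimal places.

f = n/N = 4398/32287 = 0.13621581.
SE_no-fpc = √(s²/n) = 0.26056573; SE_fpc = √((1−f)s²/n) = 0.24216976.
Ratio = √(1−f) = 0.92939991.

0.9294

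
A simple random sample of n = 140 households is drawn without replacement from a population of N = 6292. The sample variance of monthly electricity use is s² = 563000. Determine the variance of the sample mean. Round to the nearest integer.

Under SRS without replacement, Var(ȳ) = (1 − f)·s²/n with f = n/N = 140/6292 = 0.02225048.
Var(ȳ) = (1 − 0.02225048)·563000/140 = 0.97774952·4021.4286 = 3931.9499.

3932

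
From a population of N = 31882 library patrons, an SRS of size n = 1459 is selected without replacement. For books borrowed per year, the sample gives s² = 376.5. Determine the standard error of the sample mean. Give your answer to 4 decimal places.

Under SRS without replacement, Var(ȳ) = (1 − f)·s²/n with f = n/N = 1459/31882 = 0.04576250.
Var(ȳ) = (1 − 0.04576250)·376.5/1459 = 0.95423750·0.25805346 = 0.24624429.
SE(ȳ) = √(0.24624429) = 0.4962.

0.4962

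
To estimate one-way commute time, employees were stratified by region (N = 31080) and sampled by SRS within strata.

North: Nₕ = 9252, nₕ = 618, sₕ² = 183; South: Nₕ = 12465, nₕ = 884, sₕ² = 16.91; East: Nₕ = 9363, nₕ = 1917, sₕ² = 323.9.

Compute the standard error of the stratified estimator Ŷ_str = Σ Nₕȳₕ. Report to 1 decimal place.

Var(Ŷ_str) = Σₕ Nₕ²(1 − fₕ)sₕ²/nₕ.
North: 9252²·(1 − 618/9252)·183/618 = 2.365431 × 10^7.
South: 12465²·(1 − 884/12465)·16.91/884 = 2.7614023 × 10^6.
East: 9363²·(1 − 1917/9363)·323.9/1917 = 1.1779501 × 10^7.
Sum = 3.8195213 × 10^7.
SE = √(3.8195213 × 10^7) = 6180.2.

6180.2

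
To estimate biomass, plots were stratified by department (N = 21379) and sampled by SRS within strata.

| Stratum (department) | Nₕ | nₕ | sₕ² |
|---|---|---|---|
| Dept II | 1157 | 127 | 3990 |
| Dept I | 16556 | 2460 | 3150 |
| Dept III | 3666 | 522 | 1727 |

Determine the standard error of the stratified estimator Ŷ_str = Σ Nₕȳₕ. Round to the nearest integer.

19350

Var(Ŷ_str) = Σₕ Nₕ²(1 − fₕ)sₕ²/nₕ.
Dept II: 1157²·(1 − 127/1157)·3990/127 = 3.7440338 × 10^7.
Dept I: 16556²·(1 − 2460/16556)·3150/2460 = 2.9883176 × 10^8.
Dept III: 3666²·(1 − 522/3666)·1727/522 = 3.8132636 × 10^7.
Sum = 3.7440473 × 10^8.
SE = √(3.7440473 × 10^8) = 19350.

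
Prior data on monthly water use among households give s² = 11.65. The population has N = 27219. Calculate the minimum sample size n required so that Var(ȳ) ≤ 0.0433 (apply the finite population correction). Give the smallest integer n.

267

Without fpc, n₀ = s²/D = 11.65/0.0433 = 269.0531.
With fpc, (1 − n/N)·s²/n ≤ D requires n ≥ n₀/(1 + n₀/N) = 269.0531/(1 + 269.0531/27219) = 266.4196.
Rounding up, n = 267.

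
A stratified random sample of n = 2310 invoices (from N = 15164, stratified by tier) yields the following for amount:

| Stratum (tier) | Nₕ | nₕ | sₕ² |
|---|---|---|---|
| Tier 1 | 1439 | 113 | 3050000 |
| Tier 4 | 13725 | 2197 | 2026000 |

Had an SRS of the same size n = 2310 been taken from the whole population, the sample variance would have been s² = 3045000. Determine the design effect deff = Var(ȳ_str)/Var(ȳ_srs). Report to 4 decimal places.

Var(ȳ_str) = Σ Wₕ²(1−fₕ)sₕ²/nₕ with Wₕ = Nₕ/15164:
  Tier 1: (1439/15164)²·(1−113/1439)·3050000/113 = 223.97429
  Tier 4: (13725/15164)²·(1−2197/13725)·2026000/2197 = 634.52415
  → Var(ȳ_str) = 858.49844.
Var(ȳ_srs) = (1 − 2310/15164)·3045000/2310 = 1117.3773.
deff = 858.49844 / 1117.3773 = 0.7683.

0.7683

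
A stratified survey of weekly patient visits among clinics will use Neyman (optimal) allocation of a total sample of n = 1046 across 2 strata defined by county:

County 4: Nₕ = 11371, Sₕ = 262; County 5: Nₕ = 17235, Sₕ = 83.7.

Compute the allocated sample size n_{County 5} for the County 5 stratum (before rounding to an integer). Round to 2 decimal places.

Neyman allocation: nₕ = n·NₕSₕ / Σⱼ NⱼSⱼ.
Σ NⱼSⱼ = 11371·262 + 17235·83.7 = 4.4217715 × 10^6.
n_{County 5} = 1046·17235·83.7 / (4.4217715 × 10^6) = 341.25.

341.25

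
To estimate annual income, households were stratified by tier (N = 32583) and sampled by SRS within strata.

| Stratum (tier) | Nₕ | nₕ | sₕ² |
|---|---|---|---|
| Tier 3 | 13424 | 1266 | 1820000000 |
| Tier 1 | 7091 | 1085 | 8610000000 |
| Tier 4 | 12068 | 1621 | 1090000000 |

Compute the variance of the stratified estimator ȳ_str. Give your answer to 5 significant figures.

619190

Var(ȳ_str) = Σₕ Wₕ²(1 − fₕ)sₕ²/nₕ with Wₕ = Nₕ/N, N = 32583.
Tier 3: Wₕ = 0.41199398; term = 0.41199398²·(1 − 0.09430870)·1820000000/1266 = 221003.74.
Tier 1: Wₕ = 0.21762882; term = 0.21762882²·(1 − 0.15301086)·8610000000/1085 = 318334.78.
Tier 4: Wₕ = 0.37037719; term = 0.37037719²·(1 − 0.13432217)·1090000000/1621 = 79852.449.
Sum = 619190.97.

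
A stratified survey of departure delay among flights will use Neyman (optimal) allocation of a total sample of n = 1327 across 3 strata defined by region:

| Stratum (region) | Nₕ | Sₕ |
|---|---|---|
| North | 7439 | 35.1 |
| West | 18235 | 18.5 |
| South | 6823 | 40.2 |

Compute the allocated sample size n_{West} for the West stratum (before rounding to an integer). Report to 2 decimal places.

512.94

Neyman allocation: nₕ = n·NₕSₕ / Σⱼ NⱼSⱼ.
Σ NⱼSⱼ = 7439·35.1 + 18235·18.5 + 6823·40.2 = 872741.
n_{West} = 1327·18235·18.5 / 872741 = 512.94.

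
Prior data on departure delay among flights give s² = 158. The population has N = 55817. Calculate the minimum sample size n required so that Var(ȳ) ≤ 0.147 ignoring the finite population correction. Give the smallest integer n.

1075

Without fpc, n₀ = s²/D = 158/0.147 = 1074.8299.
Rounding up, n = 1075.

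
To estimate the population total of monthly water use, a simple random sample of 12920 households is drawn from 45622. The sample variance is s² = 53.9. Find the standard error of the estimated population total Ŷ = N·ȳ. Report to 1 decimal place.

Var(Ŷ) = N²·Var(ȳ) = N²·(1 − n/N)·s²/n.
f = 12920/45622 = 0.28319670; Var(ȳ) = 0.71680330·53.9/12920 = 0.0029903791.
Var(Ŷ) = 45622² · 0.0029903791 = 6.224076 × 10^6.
SE(Ŷ) = √(6.224076 × 10^6) = 2494.8.

2494.8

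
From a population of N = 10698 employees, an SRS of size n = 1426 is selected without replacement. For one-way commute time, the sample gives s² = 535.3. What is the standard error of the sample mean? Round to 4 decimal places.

0.5704

Under SRS without replacement, Var(ȳ) = (1 − f)·s²/n with f = n/N = 1426/10698 = 0.13329594.
Var(ȳ) = (1 − 0.13329594)·535.3/1426 = 0.86670406·0.37538569 = 0.3253483.
SE(ȳ) = √(0.3253483) = 0.5704.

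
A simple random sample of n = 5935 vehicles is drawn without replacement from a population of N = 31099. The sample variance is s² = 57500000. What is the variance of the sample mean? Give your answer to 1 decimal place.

Under SRS without replacement, Var(ȳ) = (1 − f)·s²/n with f = n/N = 5935/31099 = 0.19084215.
Var(ȳ) = (1 − 0.19084215)·57500000/5935 = 0.80915785·9688.2898 = 7839.3558.

7839.4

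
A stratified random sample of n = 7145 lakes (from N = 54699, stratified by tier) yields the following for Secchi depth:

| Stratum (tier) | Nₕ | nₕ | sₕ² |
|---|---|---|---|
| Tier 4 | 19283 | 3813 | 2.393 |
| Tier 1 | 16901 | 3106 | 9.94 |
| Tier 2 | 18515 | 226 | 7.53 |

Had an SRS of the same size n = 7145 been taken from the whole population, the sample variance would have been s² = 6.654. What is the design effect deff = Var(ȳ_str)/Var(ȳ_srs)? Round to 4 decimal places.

5.0428

Var(ȳ_str) = Σ Wₕ²(1−fₕ)sₕ²/nₕ with Wₕ = Nₕ/54699:
  Tier 4: (19283/54699)²·(1−3813/19283)·2.393/3813 = 6.2572288 × 10^-5
  Tier 1: (16901/54699)²·(1−3106/16901)·9.94/3106 = 2.4937922 × 10^-4
  Tier 2: (18515/54699)²·(1−226/18515)·7.53/226 = 0.003770869
  → Var(ȳ_str) = 0.0040828205.
Var(ȳ_srs) = (1 − 7145/54699)·6.654/7145 = 8.0963305 × 10^-4.
deff = 0.0040828205 / (8.0963305 × 10^-4) = 5.0428.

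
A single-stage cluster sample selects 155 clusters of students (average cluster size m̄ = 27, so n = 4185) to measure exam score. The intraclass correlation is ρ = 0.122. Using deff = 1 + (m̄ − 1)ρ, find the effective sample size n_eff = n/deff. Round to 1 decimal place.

1003.1

deff = 1 + (27 − 1)·0.122 = 1 + 3.172 = 4.172.
n_eff = 4185 / 4.172 = 1003.1.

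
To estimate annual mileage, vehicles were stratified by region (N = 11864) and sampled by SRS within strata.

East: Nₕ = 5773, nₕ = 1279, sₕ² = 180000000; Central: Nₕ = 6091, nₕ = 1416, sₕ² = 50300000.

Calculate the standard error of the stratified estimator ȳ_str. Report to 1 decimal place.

182.0

Var(ȳ_str) = Σₕ Wₕ²(1 − fₕ)sₕ²/nₕ with Wₕ = Nₕ/N, N = 11864.
East: Wₕ = 0.48659811; term = 0.48659811²·(1 − 0.22154859)·180000000/1279 = 25940.259.
Central: Wₕ = 0.51340189; term = 0.51340189²·(1 − 0.23247414)·50300000/1416 = 7186.4212.
Sum = 33126.68.
SE = √(33126.68) = 182.0.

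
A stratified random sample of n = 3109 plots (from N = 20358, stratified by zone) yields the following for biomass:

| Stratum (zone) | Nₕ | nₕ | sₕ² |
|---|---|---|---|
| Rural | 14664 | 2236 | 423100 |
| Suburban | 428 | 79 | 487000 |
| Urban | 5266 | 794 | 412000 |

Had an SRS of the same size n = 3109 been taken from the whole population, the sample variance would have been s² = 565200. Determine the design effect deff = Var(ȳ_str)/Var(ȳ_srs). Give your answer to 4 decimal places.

0.7460

Var(ȳ_str) = Σ Wₕ²(1−fₕ)sₕ²/nₕ with Wₕ = Nₕ/20358:
  Rural: (14664/20358)²·(1−2236/14664)·423100/2236 = 83.206011
  Suburban: (428/20358)²·(1−79/428)·487000/79 = 2.2217789
  Urban: (5266/20358)²·(1−794/5266)·412000/794 = 29.484186
  → Var(ȳ_str) = 114.91198.
Var(ȳ_srs) = (1 − 3109/20358)·565200/3109 = 154.03175.
deff = 114.91198 / 154.03175 = 0.7460.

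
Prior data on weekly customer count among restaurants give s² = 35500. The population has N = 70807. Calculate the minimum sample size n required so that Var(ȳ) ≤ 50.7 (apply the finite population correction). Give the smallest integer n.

694

Without fpc, n₀ = s²/D = 35500/50.7 = 700.1972.
With fpc, (1 − n/N)·s²/n ≤ D requires n ≥ n₀/(1 + n₀/N) = 700.1972/(1 + 700.1972/70807) = 693.3409.
Rounding up, n = 694.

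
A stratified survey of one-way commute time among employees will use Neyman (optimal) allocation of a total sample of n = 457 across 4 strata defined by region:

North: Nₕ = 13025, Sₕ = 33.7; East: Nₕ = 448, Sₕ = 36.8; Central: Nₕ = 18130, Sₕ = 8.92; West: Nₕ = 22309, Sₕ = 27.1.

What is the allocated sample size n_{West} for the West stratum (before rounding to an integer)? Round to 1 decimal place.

226.1

Neyman allocation: nₕ = n·NₕSₕ / Σⱼ NⱼSⱼ.
Σ NⱼSⱼ = 13025·33.7 + 448·36.8 + 18130·8.92 + 22309·27.1 = 1.2217224 × 10^6.
n_{West} = 457·22309·27.1 / (1.2217224 × 10^6) = 226.1.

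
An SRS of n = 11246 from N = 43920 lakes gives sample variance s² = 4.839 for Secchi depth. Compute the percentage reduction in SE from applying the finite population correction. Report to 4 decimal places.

13.7478

f = n/N = 11246/43920 = 0.25605647.
SE_no-fpc = √(s²/n) = 0.020743344; SE_fpc = √((1−f)s²/n) = 0.017891583.
Ratio = √(1−f) = 0.86252161. Reduction = 100·(1 − 0.86252161) = 13.7478%.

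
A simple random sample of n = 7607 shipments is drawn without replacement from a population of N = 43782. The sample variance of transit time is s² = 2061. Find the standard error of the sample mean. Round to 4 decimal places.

Under SRS without replacement, Var(ȳ) = (1 − f)·s²/n with f = n/N = 7607/43782 = 0.17374720.
Var(ȳ) = (1 − 0.17374720)·2061/7607 = 0.82625280·0.27093467 = 0.22386053.
SE(ȳ) = √(0.22386053) = 0.4731.

0.4731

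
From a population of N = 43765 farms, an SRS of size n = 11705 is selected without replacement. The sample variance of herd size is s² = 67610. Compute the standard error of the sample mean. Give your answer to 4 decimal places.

Under SRS without replacement, Var(ȳ) = (1 − f)·s²/n with f = n/N = 11705/43765 = 0.26745116.
Var(ȳ) = (1 − 0.26745116)·67610/11705 = 0.73254884·5.776164 = 4.2313223.
SE(ȳ) = √(4.2313223) = 2.0570.

2.0570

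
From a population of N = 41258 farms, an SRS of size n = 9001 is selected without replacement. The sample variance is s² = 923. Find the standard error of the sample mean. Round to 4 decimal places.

Under SRS without replacement, Var(ȳ) = (1 − f)·s²/n with f = n/N = 9001/41258 = 0.21816375.
Var(ȳ) = (1 − 0.21816375)·923/9001 = 0.78183625·0.10254416 = 0.080172743.
SE(ȳ) = √(0.080172743) = 0.2831.

0.2831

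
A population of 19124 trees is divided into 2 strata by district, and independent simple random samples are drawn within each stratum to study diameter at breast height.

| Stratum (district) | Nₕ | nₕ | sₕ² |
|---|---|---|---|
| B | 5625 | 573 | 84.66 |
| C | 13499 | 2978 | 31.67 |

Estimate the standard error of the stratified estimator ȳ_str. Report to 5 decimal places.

Var(ȳ_str) = Σₕ Wₕ²(1 − fₕ)sₕ²/nₕ with Wₕ = Nₕ/N, N = 19124.
B: Wₕ = 0.29413303; term = 0.29413303²·(1 − 0.10186667)·84.66/573 = 0.011480268.
C: Wₕ = 0.70586697; term = 0.70586697²·(1 − 0.22060893)·31.67/2978 = 0.0041297572.
Sum = 0.015610025.
SE = √(0.015610025) = 0.12494.

0.12494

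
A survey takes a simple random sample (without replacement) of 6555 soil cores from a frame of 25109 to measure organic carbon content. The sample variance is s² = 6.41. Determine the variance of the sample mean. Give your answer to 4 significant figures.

Under SRS without replacement, Var(ȳ) = (1 − f)·s²/n with f = n/N = 6555/25109 = 0.26106177.
Var(ȳ) = (1 − 0.26106177)·6.41/6555 = 0.73893823·9.7787948 × 10^-4 = 7.2259253 × 10^-4.

7.226 × 10^-4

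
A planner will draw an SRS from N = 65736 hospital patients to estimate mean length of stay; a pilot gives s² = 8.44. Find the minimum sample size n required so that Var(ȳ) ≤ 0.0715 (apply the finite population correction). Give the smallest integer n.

118

Without fpc, n₀ = s²/D = 8.44/0.0715 = 118.0420.
With fpc, (1 − n/N)·s²/n ≤ D requires n ≥ n₀/(1 + n₀/N) = 118.0420/(1 + 118.0420/65736) = 117.8304.
Rounding up, n = 118.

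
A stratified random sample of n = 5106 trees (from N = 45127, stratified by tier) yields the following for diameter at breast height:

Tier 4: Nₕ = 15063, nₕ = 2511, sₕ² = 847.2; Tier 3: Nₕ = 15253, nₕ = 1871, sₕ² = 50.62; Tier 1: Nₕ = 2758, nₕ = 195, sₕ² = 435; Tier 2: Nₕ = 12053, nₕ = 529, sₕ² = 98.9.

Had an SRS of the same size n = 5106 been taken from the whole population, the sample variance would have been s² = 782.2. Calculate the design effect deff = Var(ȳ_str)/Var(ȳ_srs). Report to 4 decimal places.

Var(ȳ_str) = Σ Wₕ²(1−fₕ)sₕ²/nₕ with Wₕ = Nₕ/45127:
  Tier 4: (15063/45127)²·(1−2511/15063)·847.2/2511 = 0.031324974
  Tier 3: (15253/45127)²·(1−1871/15253)·50.62/1871 = 0.002711763
  Tier 1: (2758/45127)²·(1−195/2758)·435/195 = 0.0077432733
  Tier 2: (12053/45127)²·(1−529/12053)·98.9/529 = 0.012751642
  → Var(ȳ_str) = 0.054531652.
Var(ȳ_srs) = (1 − 5106/45127)·782.2/5106 = 0.13585902.
deff = 0.054531652 / 0.13585902 = 0.4014.

0.4014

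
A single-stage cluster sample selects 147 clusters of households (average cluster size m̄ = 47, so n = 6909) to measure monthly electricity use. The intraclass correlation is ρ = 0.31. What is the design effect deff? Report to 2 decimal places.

deff = 1 + (47 − 1)·0.31 = 1 + 14.26 = 15.26.

15.26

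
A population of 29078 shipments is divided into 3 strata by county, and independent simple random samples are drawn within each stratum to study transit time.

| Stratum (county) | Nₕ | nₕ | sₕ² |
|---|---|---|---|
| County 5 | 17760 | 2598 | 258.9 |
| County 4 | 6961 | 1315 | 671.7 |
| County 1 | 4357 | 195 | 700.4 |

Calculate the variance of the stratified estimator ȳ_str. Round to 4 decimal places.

Var(ȳ_str) = Σₕ Wₕ²(1 − fₕ)sₕ²/nₕ with Wₕ = Nₕ/N, N = 29078.
County 5: Wₕ = 0.61077103; term = 0.61077103²·(1 − 0.14628378)·258.9/2598 = 0.031736812.
County 4: Wₕ = 0.23939060; term = 0.23939060²·(1 − 0.18890964)·671.7/1315 = 0.02374286.
County 1: Wₕ = 0.14983837; term = 0.14983837²·(1 − 0.04475557)·700.4/195 = 0.077032164.
Sum = 0.13251184.

0.1325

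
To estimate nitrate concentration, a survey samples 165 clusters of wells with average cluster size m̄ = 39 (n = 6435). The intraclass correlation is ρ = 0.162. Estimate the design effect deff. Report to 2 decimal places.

deff = 1 + (39 − 1)·0.162 = 1 + 6.156 = 7.156.

7.16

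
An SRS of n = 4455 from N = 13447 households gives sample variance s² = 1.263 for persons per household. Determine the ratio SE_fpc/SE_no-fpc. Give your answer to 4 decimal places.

0.8177

f = n/N = 4455/13447 = 0.33130066.
SE_no-fpc = √(s²/n) = 0.016837508; SE_fpc = √((1−f)s²/n) = 0.01376871.
Ratio = √(1−f) = 0.81774039.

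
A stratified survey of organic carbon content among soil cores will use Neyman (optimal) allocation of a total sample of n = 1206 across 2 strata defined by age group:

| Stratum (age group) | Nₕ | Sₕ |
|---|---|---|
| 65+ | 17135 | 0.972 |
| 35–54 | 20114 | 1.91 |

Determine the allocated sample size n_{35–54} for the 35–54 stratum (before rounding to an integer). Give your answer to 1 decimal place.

841.3

Neyman allocation: nₕ = n·NₕSₕ / Σⱼ NⱼSⱼ.
Σ NⱼSⱼ = 17135·0.972 + 20114·1.91 = 55072.96.
n_{35–54} = 1206·20114·1.91 / 55072.96 = 841.3.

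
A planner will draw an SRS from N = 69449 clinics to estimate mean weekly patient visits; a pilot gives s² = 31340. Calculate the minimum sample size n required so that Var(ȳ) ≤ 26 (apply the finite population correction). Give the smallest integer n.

1185

Without fpc, n₀ = s²/D = 31340/26 = 1205.3846.
With fpc, (1 − n/N)·s²/n ≤ D requires n ≥ n₀/(1 + n₀/N) = 1205.3846/(1 + 1205.3846/69449) = 1184.8204.
Rounding up, n = 1185.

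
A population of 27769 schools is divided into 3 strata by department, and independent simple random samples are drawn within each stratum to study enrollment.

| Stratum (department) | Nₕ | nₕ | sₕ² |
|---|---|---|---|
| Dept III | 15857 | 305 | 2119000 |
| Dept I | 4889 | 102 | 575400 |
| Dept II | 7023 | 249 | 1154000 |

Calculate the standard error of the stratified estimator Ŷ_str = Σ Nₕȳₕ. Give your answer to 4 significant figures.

Var(Ŷ_str) = Σₕ Nₕ²(1 − fₕ)sₕ²/nₕ.
Dept III: 15857²·(1 − 305/15857)·2119000/305 = 1.7133196 × 10^12.
Dept I: 4889²·(1 − 102/4889)·575400/102 = 1.3202408 × 10^11.
Dept II: 7023²·(1 − 249/7023)·1154000/249 = 2.204826 × 10^11.
Sum = 2.0658263 × 10^12.
SE = √(2.0658263 × 10^12) = 1.437 × 10^6.

1.437 × 10^6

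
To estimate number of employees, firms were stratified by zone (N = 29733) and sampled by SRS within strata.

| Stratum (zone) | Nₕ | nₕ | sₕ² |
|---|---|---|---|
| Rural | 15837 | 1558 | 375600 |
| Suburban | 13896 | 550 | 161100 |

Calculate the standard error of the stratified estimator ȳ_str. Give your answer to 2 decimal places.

Var(ȳ_str) = Σₕ Wₕ²(1 − fₕ)sₕ²/nₕ with Wₕ = Nₕ/N, N = 29733.
Rural: Wₕ = 0.53264050; term = 0.53264050²·(1 − 0.09837722)·375600/1558 = 61.666795.
Suburban: Wₕ = 0.46735950; term = 0.46735950²·(1 − 0.03957974)·161100/550 = 61.446382.
Sum = 123.11318.
SE = √(123.11318) = 11.10.

11.10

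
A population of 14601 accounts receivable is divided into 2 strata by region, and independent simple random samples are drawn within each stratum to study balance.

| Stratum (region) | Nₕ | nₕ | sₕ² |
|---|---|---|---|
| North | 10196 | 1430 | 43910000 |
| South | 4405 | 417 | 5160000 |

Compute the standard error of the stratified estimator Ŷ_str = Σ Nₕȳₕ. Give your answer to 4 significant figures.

Var(Ŷ_str) = Σₕ Nₕ²(1 − fₕ)sₕ²/nₕ.
North: 10196²·(1 − 1430/10196)·43910000/1430 = 2.7444713 × 10^12.
South: 4405²·(1 − 417/4405)·5160000/417 = 2.1737756 × 10^11.
Sum = 2.9618489 × 10^12.
SE = √(2.9618489 × 10^12) = 1.721 × 10^6.

1.721 × 10^6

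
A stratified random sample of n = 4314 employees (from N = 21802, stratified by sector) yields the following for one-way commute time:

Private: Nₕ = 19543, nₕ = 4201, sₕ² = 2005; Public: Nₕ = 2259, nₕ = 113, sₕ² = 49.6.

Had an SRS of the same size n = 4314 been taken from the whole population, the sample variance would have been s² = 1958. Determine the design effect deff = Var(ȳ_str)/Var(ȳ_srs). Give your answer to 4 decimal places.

0.8392

Var(ȳ_str) = Σ Wₕ²(1−fₕ)sₕ²/nₕ with Wₕ = Nₕ/21802:
  Private: (19543/21802)²·(1−4201/19543)·2005/4201 = 0.3010525
  Public: (2259/21802)²·(1−113/2259)·49.6/113 = 0.0044766847
  → Var(ȳ_str) = 0.30552918.
Var(ȳ_srs) = (1 − 4314/21802)·1958/4314 = 0.36406284.
deff = 0.30552918 / 0.36406284 = 0.8392.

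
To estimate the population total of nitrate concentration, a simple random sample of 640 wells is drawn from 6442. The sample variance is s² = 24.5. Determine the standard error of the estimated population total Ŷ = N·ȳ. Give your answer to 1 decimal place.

Var(Ŷ) = N²·Var(ȳ) = N²·(1 − n/N)·s²/n.
f = 640/6442 = 0.09934803; Var(ȳ) = 0.90065197·24.5/640 = 0.034478083.
Var(Ŷ) = 6442² · 0.034478083 = 1.4308185 × 10^6.
SE(Ŷ) = √(1.4308185 × 10^6) = 1196.2.

1196.2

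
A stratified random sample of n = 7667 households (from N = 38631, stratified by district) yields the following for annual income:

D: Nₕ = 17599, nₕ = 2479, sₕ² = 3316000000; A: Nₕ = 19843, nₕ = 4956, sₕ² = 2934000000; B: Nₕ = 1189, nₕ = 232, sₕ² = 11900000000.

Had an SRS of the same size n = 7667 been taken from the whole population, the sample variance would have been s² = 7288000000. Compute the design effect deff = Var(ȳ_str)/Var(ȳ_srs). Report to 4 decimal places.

0.5182

Var(ȳ_str) = Σ Wₕ²(1−fₕ)sₕ²/nₕ with Wₕ = Nₕ/38631:
  D: (17599/38631)²·(1−2479/17599)·3316000000/2479 = 238509.61
  A: (19843/38631)²·(1−4956/19843)·2934000000/4956 = 117184.84
  B: (1189/38631)²·(1−232/1189)·11900000000/232 = 39109.374
  → Var(ȳ_str) = 394803.82.
Var(ȳ_srs) = (1 − 7667/38631)·7288000000/7667 = 761910.59.
deff = 394803.82 / 761910.59 = 0.5182.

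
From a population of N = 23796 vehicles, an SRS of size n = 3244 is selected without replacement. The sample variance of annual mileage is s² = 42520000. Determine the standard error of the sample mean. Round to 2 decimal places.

106.40

Under SRS without replacement, Var(ȳ) = (1 − f)·s²/n with f = n/N = 3244/23796 = 0.13632543.
Var(ȳ) = (1 − 0.13632543)·42520000/3244 = 0.86367457·13107.275 = 11320.42.
SE(ȳ) = √(11320.42) = 106.40.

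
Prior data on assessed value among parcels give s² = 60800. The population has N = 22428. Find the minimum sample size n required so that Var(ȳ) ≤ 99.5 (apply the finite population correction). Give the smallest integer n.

Without fpc, n₀ = s²/D = 60800/99.5 = 611.0553.
With fpc, (1 − n/N)·s²/n ≤ D requires n ≥ n₀/(1 + n₀/N) = 611.0553/(1 + 611.0553/22428) = 594.8485.
Rounding up, n = 595.

595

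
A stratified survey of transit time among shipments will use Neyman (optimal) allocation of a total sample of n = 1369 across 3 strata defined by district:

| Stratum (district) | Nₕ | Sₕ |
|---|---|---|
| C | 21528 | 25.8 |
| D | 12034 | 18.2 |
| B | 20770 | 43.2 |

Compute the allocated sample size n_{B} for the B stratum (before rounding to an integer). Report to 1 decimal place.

734.8

Neyman allocation: nₕ = n·NₕSₕ / Σⱼ NⱼSⱼ.
Σ NⱼSⱼ = 21528·25.8 + 12034·18.2 + 20770·43.2 = 1.6717052 × 10^6.
n_{B} = 1369·20770·43.2 / (1.6717052 × 10^6) = 734.8.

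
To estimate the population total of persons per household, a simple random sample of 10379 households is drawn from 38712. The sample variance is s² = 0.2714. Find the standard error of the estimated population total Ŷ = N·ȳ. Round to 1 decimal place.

Var(Ŷ) = N²·Var(ȳ) = N²·(1 − n/N)·s²/n.
f = 10379/38712 = 0.26810808; Var(ȳ) = 0.73189192·0.2714/10379 = 1.9138209 × 10^-5.
Var(Ŷ) = 38712² · (1.9138209 × 10^-5) = 28680.883.
SE(Ŷ) = √(28680.883) = 169.4.

169.4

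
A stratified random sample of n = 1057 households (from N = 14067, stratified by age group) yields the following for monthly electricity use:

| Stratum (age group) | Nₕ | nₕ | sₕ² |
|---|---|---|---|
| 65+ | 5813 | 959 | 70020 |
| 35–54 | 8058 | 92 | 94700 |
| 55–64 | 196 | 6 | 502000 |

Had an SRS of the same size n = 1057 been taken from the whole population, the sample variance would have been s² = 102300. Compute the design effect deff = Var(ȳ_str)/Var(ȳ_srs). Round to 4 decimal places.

4.0226

Var(ȳ_str) = Σ Wₕ²(1−fₕ)sₕ²/nₕ with Wₕ = Nₕ/14067:
  65+: (5813/14067)²·(1−959/5813)·70020/959 = 10.411196
  35–54: (8058/14067)²·(1−92/8058)·94700/92 = 333.90794
  55–64: (196/14067)²·(1−6/196)·502000/6 = 15.745598
  → Var(ȳ_str) = 360.06473.
Var(ȳ_srs) = (1 − 1057/14067)·102300/1057 = 89.51101.
deff = 360.06473 / 89.51101 = 4.0226.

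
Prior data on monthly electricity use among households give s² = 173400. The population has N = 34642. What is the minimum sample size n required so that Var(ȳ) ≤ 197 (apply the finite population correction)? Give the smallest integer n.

Without fpc, n₀ = s²/D = 173400/197 = 880.2030.
With fpc, (1 − n/N)·s²/n ≤ D requires n ≥ n₀/(1 + n₀/N) = 880.2030/(1 + 880.2030/34642) = 858.3925.
Rounding up, n = 859.

859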